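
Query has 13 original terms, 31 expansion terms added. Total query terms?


Original terms: 13
Expansion terms: 31
Total = 13 + 31 = 44

44


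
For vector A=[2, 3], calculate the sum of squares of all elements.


|A|^2 = sum of squared components
A[0]^2 = 2^2 = 4
A[1]^2 = 3^2 = 9
Sum = 4 + 9 = 13

13


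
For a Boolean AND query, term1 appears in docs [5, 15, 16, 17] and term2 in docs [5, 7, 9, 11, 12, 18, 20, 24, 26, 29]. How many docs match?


Boolean AND: find intersection of posting lists
term1 docs: [5, 15, 16, 17]
term2 docs: [5, 7, 9, 11, 12, 18, 20, 24, 26, 29]
Intersection: [5]
|intersection| = 1

1


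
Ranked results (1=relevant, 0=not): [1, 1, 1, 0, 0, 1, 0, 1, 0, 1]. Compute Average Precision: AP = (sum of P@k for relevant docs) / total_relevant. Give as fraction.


Computing P@k for each relevant position:
Position 1: relevant, P@1 = 1/1 = 1
Position 2: relevant, P@2 = 2/2 = 1
Position 3: relevant, P@3 = 3/3 = 1
Position 4: not relevant
Position 5: not relevant
Position 6: relevant, P@6 = 4/6 = 2/3
Position 7: not relevant
Position 8: relevant, P@8 = 5/8 = 5/8
Position 9: not relevant
Position 10: relevant, P@10 = 6/10 = 3/5
Sum of P@k = 1 + 1 + 1 + 2/3 + 5/8 + 3/5 = 587/120
AP = 587/120 / 6 = 587/720

587/720


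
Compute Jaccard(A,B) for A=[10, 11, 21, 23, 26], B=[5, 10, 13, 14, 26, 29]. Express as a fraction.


A intersect B = [10, 26]
|A intersect B| = 2
A union B = [5, 10, 11, 13, 14, 21, 23, 26, 29]
|A union B| = 9
Jaccard = 2/9 = 2/9

2/9


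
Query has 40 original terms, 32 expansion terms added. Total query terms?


Original terms: 40
Expansion terms: 32
Total = 40 + 32 = 72

72


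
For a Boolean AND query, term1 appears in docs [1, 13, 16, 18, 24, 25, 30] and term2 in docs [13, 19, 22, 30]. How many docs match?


Boolean AND: find intersection of posting lists
term1 docs: [1, 13, 16, 18, 24, 25, 30]
term2 docs: [13, 19, 22, 30]
Intersection: [13, 30]
|intersection| = 2

2


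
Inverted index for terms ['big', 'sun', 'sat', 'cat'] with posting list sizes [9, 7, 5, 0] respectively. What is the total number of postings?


Summing posting list sizes:
'big': 9 postings
'sun': 7 postings
'sat': 5 postings
'cat': 0 postings
Total = 9 + 7 + 5 + 0 = 21

21


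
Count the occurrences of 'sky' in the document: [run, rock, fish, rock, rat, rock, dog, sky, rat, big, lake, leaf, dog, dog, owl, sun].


Document has 16 words
Scanning for 'sky':
Found at positions: [7]
Count = 1

1


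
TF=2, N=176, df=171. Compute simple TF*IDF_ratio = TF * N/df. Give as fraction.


TF * (N/df)
= 2 * (176/171)
= 2 * 176/171
= 352/171

352/171


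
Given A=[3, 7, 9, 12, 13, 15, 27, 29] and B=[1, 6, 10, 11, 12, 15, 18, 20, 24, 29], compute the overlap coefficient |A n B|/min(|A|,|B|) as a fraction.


A intersect B = [12, 15, 29]
|A intersect B| = 3
min(|A|, |B|) = min(8, 10) = 8
Overlap = 3 / 8 = 3/8

3/8


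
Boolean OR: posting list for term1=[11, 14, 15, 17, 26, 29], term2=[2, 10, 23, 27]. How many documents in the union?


Boolean OR: find union of posting lists
term1 docs: [11, 14, 15, 17, 26, 29]
term2 docs: [2, 10, 23, 27]
Union: [2, 10, 11, 14, 15, 17, 23, 26, 27, 29]
|union| = 10

10


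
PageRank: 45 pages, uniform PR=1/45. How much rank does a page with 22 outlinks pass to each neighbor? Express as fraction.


Initial PR = 1/45 = 1/45
Outlinks = 22
Contribution per link = PR / outlinks
= 1/45 / 22
= 1/990

1/990


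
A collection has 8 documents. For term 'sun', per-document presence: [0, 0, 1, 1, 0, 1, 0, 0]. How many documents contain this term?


Checking each document for 'sun':
Doc 1: absent
Doc 2: absent
Doc 3: present
Doc 4: present
Doc 5: absent
Doc 6: present
Doc 7: absent
Doc 8: absent
df = sum of presences = 0 + 0 + 1 + 1 + 0 + 1 + 0 + 0 = 3

3


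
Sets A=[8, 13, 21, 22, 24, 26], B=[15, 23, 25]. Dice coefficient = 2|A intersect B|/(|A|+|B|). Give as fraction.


A intersect B = []
|A intersect B| = 0
|A| = 6, |B| = 3
Dice = 2*0 / (6+3)
= 0 / 9 = 0

0


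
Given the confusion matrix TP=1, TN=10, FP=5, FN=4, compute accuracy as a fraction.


Accuracy = (TP + TN) / (TP + TN + FP + FN)
TP + TN = 1 + 10 = 11
Total = 1 + 10 + 5 + 4 = 20
Accuracy = 11 / 20 = 11/20

11/20


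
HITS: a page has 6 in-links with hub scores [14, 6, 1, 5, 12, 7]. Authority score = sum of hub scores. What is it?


Authority = sum of hub scores of in-linkers
In-link 1: hub score = 14
In-link 2: hub score = 6
In-link 3: hub score = 1
In-link 4: hub score = 5
In-link 5: hub score = 12
In-link 6: hub score = 7
Authority = 14 + 6 + 1 + 5 + 12 + 7 = 45

45


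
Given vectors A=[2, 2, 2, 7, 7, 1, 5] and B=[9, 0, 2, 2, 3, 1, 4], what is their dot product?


Dot product = sum of element-wise products
A[0]*B[0] = 2*9 = 18
A[1]*B[1] = 2*0 = 0
A[2]*B[2] = 2*2 = 4
A[3]*B[3] = 7*2 = 14
A[4]*B[4] = 7*3 = 21
A[5]*B[5] = 1*1 = 1
A[6]*B[6] = 5*4 = 20
Sum = 18 + 0 + 4 + 14 + 21 + 1 + 20 = 78

78


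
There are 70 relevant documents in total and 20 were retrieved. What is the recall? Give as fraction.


Recall = retrieved_relevant / total_relevant
= 20 / 70
= 20 / (20 + 50)
= 2/7

2/7


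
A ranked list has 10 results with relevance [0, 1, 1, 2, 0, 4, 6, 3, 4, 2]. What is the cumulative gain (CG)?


Cumulative Gain = sum of relevance scores
Position 1: rel=0, running sum=0
Position 2: rel=1, running sum=1
Position 3: rel=1, running sum=2
Position 4: rel=2, running sum=4
Position 5: rel=0, running sum=4
Position 6: rel=4, running sum=8
Position 7: rel=6, running sum=14
Position 8: rel=3, running sum=17
Position 9: rel=4, running sum=21
Position 10: rel=2, running sum=23
CG = 23

23


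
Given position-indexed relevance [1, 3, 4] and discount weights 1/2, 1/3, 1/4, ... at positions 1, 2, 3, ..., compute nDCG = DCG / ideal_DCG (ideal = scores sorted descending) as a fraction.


Position discount weights w_i = 1/(i+1) for i=1..3:
Weights = [1/2, 1/3, 1/4]
Actual relevance: [1, 3, 4]
DCG = 1/2 + 3/3 + 4/4 = 5/2
Ideal relevance (sorted desc): [4, 3, 1]
Ideal DCG = 4/2 + 3/3 + 1/4 = 13/4
nDCG = DCG / ideal_DCG = 5/2 / 13/4 = 10/13

10/13


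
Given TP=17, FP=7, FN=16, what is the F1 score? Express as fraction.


F1 = 2 * P * R / (P + R)
P = TP/(TP+FP) = 17/24 = 17/24
R = TP/(TP+FN) = 17/33 = 17/33
2 * P * R = 2 * 17/24 * 17/33 = 289/396
P + R = 17/24 + 17/33 = 323/264
F1 = 289/396 / 323/264 = 34/57

34/57


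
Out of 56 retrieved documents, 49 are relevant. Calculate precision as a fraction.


Precision = relevant_retrieved / total_retrieved
= 49 / 56
= 49 / (49 + 7)
= 7/8

7/8


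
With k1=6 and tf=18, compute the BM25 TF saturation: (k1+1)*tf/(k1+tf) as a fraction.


BM25 TF component = (k1+1)*tf / (k1+tf)
k1 = 6, tf = 18
Numerator = (6+1)*18 = 126
Denominator = 6 + 18 = 24
= 126/24 = 21/4

21/4


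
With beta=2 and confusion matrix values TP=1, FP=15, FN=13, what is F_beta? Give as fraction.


P = TP/(TP+FP) = 1/16 = 1/16
R = TP/(TP+FN) = 1/14 = 1/14
beta^2 = 2^2 = 4
(1 + beta^2) = 5
Numerator = (1+beta^2)*P*R = 5/224
Denominator = beta^2*P + R = 1/4 + 1/14 = 9/28
F_beta = 5/72

5/72


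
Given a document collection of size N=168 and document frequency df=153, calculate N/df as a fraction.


IDF ratio = N / df
= 168 / 153
= 56/51

56/51


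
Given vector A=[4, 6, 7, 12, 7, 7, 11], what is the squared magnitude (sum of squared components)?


|A|^2 = sum of squared components
A[0]^2 = 4^2 = 16
A[1]^2 = 6^2 = 36
A[2]^2 = 7^2 = 49
A[3]^2 = 12^2 = 144
A[4]^2 = 7^2 = 49
A[5]^2 = 7^2 = 49
A[6]^2 = 11^2 = 121
Sum = 16 + 36 + 49 + 144 + 49 + 49 + 121 = 464

464


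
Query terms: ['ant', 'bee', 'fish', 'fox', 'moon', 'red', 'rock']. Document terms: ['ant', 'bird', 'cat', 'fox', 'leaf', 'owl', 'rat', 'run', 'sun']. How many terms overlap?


Query terms: ['ant', 'bee', 'fish', 'fox', 'moon', 'red', 'rock']
Document terms: ['ant', 'bird', 'cat', 'fox', 'leaf', 'owl', 'rat', 'run', 'sun']
Common terms: ['ant', 'fox']
Overlap count = 2

2


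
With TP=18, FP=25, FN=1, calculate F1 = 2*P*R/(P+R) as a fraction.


F1 = 2 * P * R / (P + R)
P = TP/(TP+FP) = 18/43 = 18/43
R = TP/(TP+FN) = 18/19 = 18/19
2 * P * R = 2 * 18/43 * 18/19 = 648/817
P + R = 18/43 + 18/19 = 1116/817
F1 = 648/817 / 1116/817 = 18/31

18/31


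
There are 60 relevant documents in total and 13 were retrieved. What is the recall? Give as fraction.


Recall = retrieved_relevant / total_relevant
= 13 / 60
= 13 / (13 + 47)
= 13/60

13/60


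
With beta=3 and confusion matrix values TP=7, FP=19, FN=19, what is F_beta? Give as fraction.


P = TP/(TP+FP) = 7/26 = 7/26
R = TP/(TP+FN) = 7/26 = 7/26
beta^2 = 3^2 = 9
(1 + beta^2) = 10
Numerator = (1+beta^2)*P*R = 245/338
Denominator = beta^2*P + R = 63/26 + 7/26 = 35/13
F_beta = 7/26

7/26


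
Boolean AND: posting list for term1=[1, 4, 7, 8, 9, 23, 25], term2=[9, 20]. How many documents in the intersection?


Boolean AND: find intersection of posting lists
term1 docs: [1, 4, 7, 8, 9, 23, 25]
term2 docs: [9, 20]
Intersection: [9]
|intersection| = 1

1


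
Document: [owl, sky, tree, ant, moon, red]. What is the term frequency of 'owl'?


Document has 6 words
Scanning for 'owl':
Found at positions: [0]
Count = 1

1


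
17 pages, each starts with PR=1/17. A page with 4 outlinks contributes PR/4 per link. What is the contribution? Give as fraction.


Initial PR = 1/17 = 1/17
Outlinks = 4
Contribution per link = PR / outlinks
= 1/17 / 4
= 1/68

1/68


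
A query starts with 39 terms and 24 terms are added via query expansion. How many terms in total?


Original terms: 39
Expansion terms: 24
Total = 39 + 24 = 63

63


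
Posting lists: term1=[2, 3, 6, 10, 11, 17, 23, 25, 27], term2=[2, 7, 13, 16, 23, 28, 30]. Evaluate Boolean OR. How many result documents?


Boolean OR: find union of posting lists
term1 docs: [2, 3, 6, 10, 11, 17, 23, 25, 27]
term2 docs: [2, 7, 13, 16, 23, 28, 30]
Union: [2, 3, 6, 7, 10, 11, 13, 16, 17, 23, 25, 27, 28, 30]
|union| = 14

14


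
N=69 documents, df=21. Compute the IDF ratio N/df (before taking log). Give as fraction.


IDF ratio = N / df
= 69 / 21
= 23/7

23/7


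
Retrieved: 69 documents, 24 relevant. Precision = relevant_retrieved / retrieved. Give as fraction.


Precision = relevant_retrieved / total_retrieved
= 24 / 69
= 24 / (24 + 45)
= 8/23

8/23


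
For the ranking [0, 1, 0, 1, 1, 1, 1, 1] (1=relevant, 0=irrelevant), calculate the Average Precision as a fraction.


Computing P@k for each relevant position:
Position 1: not relevant
Position 2: relevant, P@2 = 1/2 = 1/2
Position 3: not relevant
Position 4: relevant, P@4 = 2/4 = 1/2
Position 5: relevant, P@5 = 3/5 = 3/5
Position 6: relevant, P@6 = 4/6 = 2/3
Position 7: relevant, P@7 = 5/7 = 5/7
Position 8: relevant, P@8 = 6/8 = 3/4
Sum of P@k = 1/2 + 1/2 + 3/5 + 2/3 + 5/7 + 3/4 = 1567/420
AP = 1567/420 / 6 = 1567/2520

1567/2520


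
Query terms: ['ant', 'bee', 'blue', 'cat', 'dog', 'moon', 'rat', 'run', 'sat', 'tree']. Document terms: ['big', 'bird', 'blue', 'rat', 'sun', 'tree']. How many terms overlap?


Query terms: ['ant', 'bee', 'blue', 'cat', 'dog', 'moon', 'rat', 'run', 'sat', 'tree']
Document terms: ['big', 'bird', 'blue', 'rat', 'sun', 'tree']
Common terms: ['blue', 'rat', 'tree']
Overlap count = 3

3


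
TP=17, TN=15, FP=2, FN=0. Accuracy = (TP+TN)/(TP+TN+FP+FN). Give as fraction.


Accuracy = (TP + TN) / (TP + TN + FP + FN)
TP + TN = 17 + 15 = 32
Total = 17 + 15 + 2 + 0 = 34
Accuracy = 32 / 34 = 16/17

16/17


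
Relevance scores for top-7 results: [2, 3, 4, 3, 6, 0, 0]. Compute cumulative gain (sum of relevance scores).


Cumulative Gain = sum of relevance scores
Position 1: rel=2, running sum=2
Position 2: rel=3, running sum=5
Position 3: rel=4, running sum=9
Position 4: rel=3, running sum=12
Position 5: rel=6, running sum=18
Position 6: rel=0, running sum=18
Position 7: rel=0, running sum=18
CG = 18

18


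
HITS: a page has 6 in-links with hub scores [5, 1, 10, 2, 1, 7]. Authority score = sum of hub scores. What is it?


Authority = sum of hub scores of in-linkers
In-link 1: hub score = 5
In-link 2: hub score = 1
In-link 3: hub score = 10
In-link 4: hub score = 2
In-link 5: hub score = 1
In-link 6: hub score = 7
Authority = 5 + 1 + 10 + 2 + 1 + 7 = 26

26


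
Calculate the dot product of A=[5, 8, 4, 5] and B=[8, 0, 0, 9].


Dot product = sum of element-wise products
A[0]*B[0] = 5*8 = 40
A[1]*B[1] = 8*0 = 0
A[2]*B[2] = 4*0 = 0
A[3]*B[3] = 5*9 = 45
Sum = 40 + 0 + 0 + 45 = 85

85


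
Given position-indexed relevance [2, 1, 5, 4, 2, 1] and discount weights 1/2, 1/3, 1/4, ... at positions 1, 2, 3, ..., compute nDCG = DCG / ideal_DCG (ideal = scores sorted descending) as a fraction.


Position discount weights w_i = 1/(i+1) for i=1..6:
Weights = [1/2, 1/3, 1/4, 1/5, 1/6, 1/7]
Actual relevance: [2, 1, 5, 4, 2, 1]
DCG = 2/2 + 1/3 + 5/4 + 4/5 + 2/6 + 1/7 = 1621/420
Ideal relevance (sorted desc): [5, 4, 2, 2, 1, 1]
Ideal DCG = 5/2 + 4/3 + 2/4 + 2/5 + 1/6 + 1/7 = 353/70
nDCG = DCG / ideal_DCG = 1621/420 / 353/70 = 1621/2118

1621/2118


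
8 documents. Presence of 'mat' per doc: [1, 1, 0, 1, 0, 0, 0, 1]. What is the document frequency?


Checking each document for 'mat':
Doc 1: present
Doc 2: present
Doc 3: absent
Doc 4: present
Doc 5: absent
Doc 6: absent
Doc 7: absent
Doc 8: present
df = sum of presences = 1 + 1 + 0 + 1 + 0 + 0 + 0 + 1 = 4

4


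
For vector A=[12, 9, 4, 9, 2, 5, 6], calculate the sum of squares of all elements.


|A|^2 = sum of squared components
A[0]^2 = 12^2 = 144
A[1]^2 = 9^2 = 81
A[2]^2 = 4^2 = 16
A[3]^2 = 9^2 = 81
A[4]^2 = 2^2 = 4
A[5]^2 = 5^2 = 25
A[6]^2 = 6^2 = 36
Sum = 144 + 81 + 16 + 81 + 4 + 25 + 36 = 387

387


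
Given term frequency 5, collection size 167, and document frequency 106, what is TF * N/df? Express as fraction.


TF * (N/df)
= 5 * (167/106)
= 5 * 167/106
= 835/106

835/106


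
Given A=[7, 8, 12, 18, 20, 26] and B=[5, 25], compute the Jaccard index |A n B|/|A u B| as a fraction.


A intersect B = []
|A intersect B| = 0
A union B = [5, 7, 8, 12, 18, 20, 25, 26]
|A union B| = 8
Jaccard = 0/8 = 0

0


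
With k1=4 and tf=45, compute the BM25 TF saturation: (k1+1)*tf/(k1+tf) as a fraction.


BM25 TF component = (k1+1)*tf / (k1+tf)
k1 = 4, tf = 45
Numerator = (4+1)*45 = 225
Denominator = 4 + 45 = 49
= 225/49 = 225/49

225/49


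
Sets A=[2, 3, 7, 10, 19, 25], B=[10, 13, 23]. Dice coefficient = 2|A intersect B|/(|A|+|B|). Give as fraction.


A intersect B = [10]
|A intersect B| = 1
|A| = 6, |B| = 3
Dice = 2*1 / (6+3)
= 2 / 9 = 2/9

2/9


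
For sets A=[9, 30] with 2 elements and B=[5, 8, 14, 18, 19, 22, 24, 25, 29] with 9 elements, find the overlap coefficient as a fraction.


A intersect B = []
|A intersect B| = 0
min(|A|, |B|) = min(2, 9) = 2
Overlap = 0 / 2 = 0

0


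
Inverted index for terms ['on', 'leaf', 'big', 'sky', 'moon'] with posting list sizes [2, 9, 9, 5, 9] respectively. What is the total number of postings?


Summing posting list sizes:
'on': 2 postings
'leaf': 9 postings
'big': 9 postings
'sky': 5 postings
'moon': 9 postings
Total = 2 + 9 + 9 + 5 + 9 = 34

34


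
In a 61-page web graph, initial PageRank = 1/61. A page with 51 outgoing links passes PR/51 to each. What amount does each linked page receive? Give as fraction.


Initial PR = 1/61 = 1/61
Outlinks = 51
Contribution per link = PR / outlinks
= 1/61 / 51
= 1/3111

1/3111


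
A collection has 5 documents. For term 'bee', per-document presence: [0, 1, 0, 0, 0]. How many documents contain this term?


Checking each document for 'bee':
Doc 1: absent
Doc 2: present
Doc 3: absent
Doc 4: absent
Doc 5: absent
df = sum of presences = 0 + 1 + 0 + 0 + 0 = 1

1


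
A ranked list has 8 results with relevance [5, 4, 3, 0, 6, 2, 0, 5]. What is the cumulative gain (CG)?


Cumulative Gain = sum of relevance scores
Position 1: rel=5, running sum=5
Position 2: rel=4, running sum=9
Position 3: rel=3, running sum=12
Position 4: rel=0, running sum=12
Position 5: rel=6, running sum=18
Position 6: rel=2, running sum=20
Position 7: rel=0, running sum=20
Position 8: rel=5, running sum=25
CG = 25

25


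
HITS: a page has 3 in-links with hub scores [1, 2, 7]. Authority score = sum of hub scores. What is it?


Authority = sum of hub scores of in-linkers
In-link 1: hub score = 1
In-link 2: hub score = 2
In-link 3: hub score = 7
Authority = 1 + 2 + 7 = 10

10


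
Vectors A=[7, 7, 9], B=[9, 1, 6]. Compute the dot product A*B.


Dot product = sum of element-wise products
A[0]*B[0] = 7*9 = 63
A[1]*B[1] = 7*1 = 7
A[2]*B[2] = 9*6 = 54
Sum = 63 + 7 + 54 = 124

124


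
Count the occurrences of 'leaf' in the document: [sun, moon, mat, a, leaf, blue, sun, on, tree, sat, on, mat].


Document has 12 words
Scanning for 'leaf':
Found at positions: [4]
Count = 1

1


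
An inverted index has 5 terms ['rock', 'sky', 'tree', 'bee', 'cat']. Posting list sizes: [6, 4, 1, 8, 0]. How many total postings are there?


Summing posting list sizes:
'rock': 6 postings
'sky': 4 postings
'tree': 1 postings
'bee': 8 postings
'cat': 0 postings
Total = 6 + 4 + 1 + 8 + 0 = 19

19


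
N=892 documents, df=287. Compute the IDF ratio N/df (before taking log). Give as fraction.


IDF ratio = N / df
= 892 / 287
= 892/287

892/287


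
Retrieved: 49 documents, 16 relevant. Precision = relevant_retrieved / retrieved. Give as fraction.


Precision = relevant_retrieved / total_retrieved
= 16 / 49
= 16 / (16 + 33)
= 16/49

16/49


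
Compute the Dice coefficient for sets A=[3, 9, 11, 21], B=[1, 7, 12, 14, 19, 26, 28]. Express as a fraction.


A intersect B = []
|A intersect B| = 0
|A| = 4, |B| = 7
Dice = 2*0 / (4+7)
= 0 / 11 = 0

0


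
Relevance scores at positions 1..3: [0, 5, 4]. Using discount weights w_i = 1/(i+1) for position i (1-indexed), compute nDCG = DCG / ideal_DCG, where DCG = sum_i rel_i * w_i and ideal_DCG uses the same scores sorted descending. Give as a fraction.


Position discount weights w_i = 1/(i+1) for i=1..3:
Weights = [1/2, 1/3, 1/4]
Actual relevance: [0, 5, 4]
DCG = 0/2 + 5/3 + 4/4 = 8/3
Ideal relevance (sorted desc): [5, 4, 0]
Ideal DCG = 5/2 + 4/3 + 0/4 = 23/6
nDCG = DCG / ideal_DCG = 8/3 / 23/6 = 16/23

16/23


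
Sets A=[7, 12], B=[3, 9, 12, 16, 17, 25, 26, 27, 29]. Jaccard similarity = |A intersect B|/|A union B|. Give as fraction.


A intersect B = [12]
|A intersect B| = 1
A union B = [3, 7, 9, 12, 16, 17, 25, 26, 27, 29]
|A union B| = 10
Jaccard = 1/10 = 1/10

1/10


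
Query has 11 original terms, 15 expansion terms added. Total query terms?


Original terms: 11
Expansion terms: 15
Total = 11 + 15 = 26

26


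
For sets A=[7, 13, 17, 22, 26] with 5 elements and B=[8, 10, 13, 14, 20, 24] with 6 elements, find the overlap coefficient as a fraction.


A intersect B = [13]
|A intersect B| = 1
min(|A|, |B|) = min(5, 6) = 5
Overlap = 1 / 5 = 1/5

1/5


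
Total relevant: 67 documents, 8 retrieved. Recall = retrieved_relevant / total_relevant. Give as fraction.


Recall = retrieved_relevant / total_relevant
= 8 / 67
= 8 / (8 + 59)
= 8/67

8/67


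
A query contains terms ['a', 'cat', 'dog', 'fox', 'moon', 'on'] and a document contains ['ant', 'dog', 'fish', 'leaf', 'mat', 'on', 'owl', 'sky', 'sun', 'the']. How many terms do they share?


Query terms: ['a', 'cat', 'dog', 'fox', 'moon', 'on']
Document terms: ['ant', 'dog', 'fish', 'leaf', 'mat', 'on', 'owl', 'sky', 'sun', 'the']
Common terms: ['dog', 'on']
Overlap count = 2

2


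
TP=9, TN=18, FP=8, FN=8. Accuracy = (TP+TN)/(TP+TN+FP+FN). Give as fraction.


Accuracy = (TP + TN) / (TP + TN + FP + FN)
TP + TN = 9 + 18 = 27
Total = 9 + 18 + 8 + 8 = 43
Accuracy = 27 / 43 = 27/43

27/43


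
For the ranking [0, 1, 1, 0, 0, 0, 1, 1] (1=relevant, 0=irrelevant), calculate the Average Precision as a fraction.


Computing P@k for each relevant position:
Position 1: not relevant
Position 2: relevant, P@2 = 1/2 = 1/2
Position 3: relevant, P@3 = 2/3 = 2/3
Position 4: not relevant
Position 5: not relevant
Position 6: not relevant
Position 7: relevant, P@7 = 3/7 = 3/7
Position 8: relevant, P@8 = 4/8 = 1/2
Sum of P@k = 1/2 + 2/3 + 3/7 + 1/2 = 44/21
AP = 44/21 / 4 = 11/21

11/21


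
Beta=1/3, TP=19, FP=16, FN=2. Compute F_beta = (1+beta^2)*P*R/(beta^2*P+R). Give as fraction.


P = TP/(TP+FP) = 19/35 = 19/35
R = TP/(TP+FN) = 19/21 = 19/21
beta^2 = 1/3^2 = 1/9
(1 + beta^2) = 10/9
Numerator = (1+beta^2)*P*R = 722/1323
Denominator = beta^2*P + R = 19/315 + 19/21 = 304/315
F_beta = 95/168

95/168


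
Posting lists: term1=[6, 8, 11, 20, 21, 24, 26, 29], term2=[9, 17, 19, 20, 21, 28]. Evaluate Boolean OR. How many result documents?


Boolean OR: find union of posting lists
term1 docs: [6, 8, 11, 20, 21, 24, 26, 29]
term2 docs: [9, 17, 19, 20, 21, 28]
Union: [6, 8, 9, 11, 17, 19, 20, 21, 24, 26, 28, 29]
|union| = 12

12


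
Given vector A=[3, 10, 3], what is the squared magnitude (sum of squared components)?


|A|^2 = sum of squared components
A[0]^2 = 3^2 = 9
A[1]^2 = 10^2 = 100
A[2]^2 = 3^2 = 9
Sum = 9 + 100 + 9 = 118

118


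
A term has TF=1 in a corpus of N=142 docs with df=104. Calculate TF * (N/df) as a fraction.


TF * (N/df)
= 1 * (142/104)
= 1 * 71/52
= 71/52

71/52


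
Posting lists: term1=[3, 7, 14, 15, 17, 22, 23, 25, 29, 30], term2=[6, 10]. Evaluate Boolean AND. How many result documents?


Boolean AND: find intersection of posting lists
term1 docs: [3, 7, 14, 15, 17, 22, 23, 25, 29, 30]
term2 docs: [6, 10]
Intersection: []
|intersection| = 0

0


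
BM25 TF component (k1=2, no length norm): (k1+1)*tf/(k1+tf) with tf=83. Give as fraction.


BM25 TF component = (k1+1)*tf / (k1+tf)
k1 = 2, tf = 83
Numerator = (2+1)*83 = 249
Denominator = 2 + 83 = 85
= 249/85 = 249/85

249/85


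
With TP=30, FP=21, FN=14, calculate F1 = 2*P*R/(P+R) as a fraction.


F1 = 2 * P * R / (P + R)
P = TP/(TP+FP) = 30/51 = 10/17
R = TP/(TP+FN) = 30/44 = 15/22
2 * P * R = 2 * 10/17 * 15/22 = 150/187
P + R = 10/17 + 15/22 = 475/374
F1 = 150/187 / 475/374 = 12/19

12/19


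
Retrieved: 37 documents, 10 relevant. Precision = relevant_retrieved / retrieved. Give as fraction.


Precision = relevant_retrieved / total_retrieved
= 10 / 37
= 10 / (10 + 27)
= 10/37

10/37


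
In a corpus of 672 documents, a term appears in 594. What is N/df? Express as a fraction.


IDF ratio = N / df
= 672 / 594
= 112/99

112/99


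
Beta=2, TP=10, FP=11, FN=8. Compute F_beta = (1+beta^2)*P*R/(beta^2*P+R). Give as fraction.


P = TP/(TP+FP) = 10/21 = 10/21
R = TP/(TP+FN) = 10/18 = 5/9
beta^2 = 2^2 = 4
(1 + beta^2) = 5
Numerator = (1+beta^2)*P*R = 250/189
Denominator = beta^2*P + R = 40/21 + 5/9 = 155/63
F_beta = 50/93

50/93


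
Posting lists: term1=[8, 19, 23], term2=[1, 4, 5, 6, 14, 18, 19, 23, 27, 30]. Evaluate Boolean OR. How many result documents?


Boolean OR: find union of posting lists
term1 docs: [8, 19, 23]
term2 docs: [1, 4, 5, 6, 14, 18, 19, 23, 27, 30]
Union: [1, 4, 5, 6, 8, 14, 18, 19, 23, 27, 30]
|union| = 11

11


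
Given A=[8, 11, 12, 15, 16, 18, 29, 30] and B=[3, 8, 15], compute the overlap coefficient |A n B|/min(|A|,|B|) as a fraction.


A intersect B = [8, 15]
|A intersect B| = 2
min(|A|, |B|) = min(8, 3) = 3
Overlap = 2 / 3 = 2/3

2/3


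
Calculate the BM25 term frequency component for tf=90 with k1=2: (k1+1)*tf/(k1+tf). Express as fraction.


BM25 TF component = (k1+1)*tf / (k1+tf)
k1 = 2, tf = 90
Numerator = (2+1)*90 = 270
Denominator = 2 + 90 = 92
= 270/92 = 135/46

135/46


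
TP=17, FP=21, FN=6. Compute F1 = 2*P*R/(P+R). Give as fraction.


F1 = 2 * P * R / (P + R)
P = TP/(TP+FP) = 17/38 = 17/38
R = TP/(TP+FN) = 17/23 = 17/23
2 * P * R = 2 * 17/38 * 17/23 = 289/437
P + R = 17/38 + 17/23 = 1037/874
F1 = 289/437 / 1037/874 = 34/61

34/61


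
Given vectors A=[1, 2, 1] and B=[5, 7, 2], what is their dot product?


Dot product = sum of element-wise products
A[0]*B[0] = 1*5 = 5
A[1]*B[1] = 2*7 = 14
A[2]*B[2] = 1*2 = 2
Sum = 5 + 14 + 2 = 21

21


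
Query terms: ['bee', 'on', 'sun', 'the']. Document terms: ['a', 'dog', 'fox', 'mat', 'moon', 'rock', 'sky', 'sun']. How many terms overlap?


Query terms: ['bee', 'on', 'sun', 'the']
Document terms: ['a', 'dog', 'fox', 'mat', 'moon', 'rock', 'sky', 'sun']
Common terms: ['sun']
Overlap count = 1

1


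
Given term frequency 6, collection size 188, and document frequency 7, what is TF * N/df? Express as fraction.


TF * (N/df)
= 6 * (188/7)
= 6 * 188/7
= 1128/7

1128/7


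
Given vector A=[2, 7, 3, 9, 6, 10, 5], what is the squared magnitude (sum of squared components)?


|A|^2 = sum of squared components
A[0]^2 = 2^2 = 4
A[1]^2 = 7^2 = 49
A[2]^2 = 3^2 = 9
A[3]^2 = 9^2 = 81
A[4]^2 = 6^2 = 36
A[5]^2 = 10^2 = 100
A[6]^2 = 5^2 = 25
Sum = 4 + 49 + 9 + 81 + 36 + 100 + 25 = 304

304


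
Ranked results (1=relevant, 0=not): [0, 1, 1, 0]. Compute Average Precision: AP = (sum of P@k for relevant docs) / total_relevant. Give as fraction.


Computing P@k for each relevant position:
Position 1: not relevant
Position 2: relevant, P@2 = 1/2 = 1/2
Position 3: relevant, P@3 = 2/3 = 2/3
Position 4: not relevant
Sum of P@k = 1/2 + 2/3 = 7/6
AP = 7/6 / 2 = 7/12

7/12


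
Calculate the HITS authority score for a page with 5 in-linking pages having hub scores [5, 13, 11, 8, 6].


Authority = sum of hub scores of in-linkers
In-link 1: hub score = 5
In-link 2: hub score = 13
In-link 3: hub score = 11
In-link 4: hub score = 8
In-link 5: hub score = 6
Authority = 5 + 13 + 11 + 8 + 6 = 43

43


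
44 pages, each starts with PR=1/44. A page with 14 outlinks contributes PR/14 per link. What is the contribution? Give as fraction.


Initial PR = 1/44 = 1/44
Outlinks = 14
Contribution per link = PR / outlinks
= 1/44 / 14
= 1/616

1/616


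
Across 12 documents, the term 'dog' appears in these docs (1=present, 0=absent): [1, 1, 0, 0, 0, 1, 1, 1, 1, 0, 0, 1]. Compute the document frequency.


Checking each document for 'dog':
Doc 1: present
Doc 2: present
Doc 3: absent
Doc 4: absent
Doc 5: absent
Doc 6: present
Doc 7: present
Doc 8: present
Doc 9: present
Doc 10: absent
Doc 11: absent
Doc 12: present
df = sum of presences = 1 + 1 + 0 + 0 + 0 + 1 + 1 + 1 + 1 + 0 + 0 + 1 = 7

7


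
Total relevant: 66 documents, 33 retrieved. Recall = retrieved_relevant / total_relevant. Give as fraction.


Recall = retrieved_relevant / total_relevant
= 33 / 66
= 33 / (33 + 33)
= 1/2

1/2


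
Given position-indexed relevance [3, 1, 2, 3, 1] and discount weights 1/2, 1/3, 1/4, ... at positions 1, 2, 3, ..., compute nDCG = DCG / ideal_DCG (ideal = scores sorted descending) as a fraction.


Position discount weights w_i = 1/(i+1) for i=1..5:
Weights = [1/2, 1/3, 1/4, 1/5, 1/6]
Actual relevance: [3, 1, 2, 3, 1]
DCG = 3/2 + 1/3 + 2/4 + 3/5 + 1/6 = 31/10
Ideal relevance (sorted desc): [3, 3, 2, 1, 1]
Ideal DCG = 3/2 + 3/3 + 2/4 + 1/5 + 1/6 = 101/30
nDCG = DCG / ideal_DCG = 31/10 / 101/30 = 93/101

93/101


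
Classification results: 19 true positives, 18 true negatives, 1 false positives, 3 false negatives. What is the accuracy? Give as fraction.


Accuracy = (TP + TN) / (TP + TN + FP + FN)
TP + TN = 19 + 18 = 37
Total = 19 + 18 + 1 + 3 = 41
Accuracy = 37 / 41 = 37/41

37/41


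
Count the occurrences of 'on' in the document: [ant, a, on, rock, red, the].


Document has 6 words
Scanning for 'on':
Found at positions: [2]
Count = 1

1


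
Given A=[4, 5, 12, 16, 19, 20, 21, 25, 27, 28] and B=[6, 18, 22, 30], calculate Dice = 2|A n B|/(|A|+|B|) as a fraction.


A intersect B = []
|A intersect B| = 0
|A| = 10, |B| = 4
Dice = 2*0 / (10+4)
= 0 / 14 = 0

0


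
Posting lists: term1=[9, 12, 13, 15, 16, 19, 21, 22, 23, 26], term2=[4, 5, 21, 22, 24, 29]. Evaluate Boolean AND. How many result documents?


Boolean AND: find intersection of posting lists
term1 docs: [9, 12, 13, 15, 16, 19, 21, 22, 23, 26]
term2 docs: [4, 5, 21, 22, 24, 29]
Intersection: [21, 22]
|intersection| = 2

2


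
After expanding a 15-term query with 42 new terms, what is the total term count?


Original terms: 15
Expansion terms: 42
Total = 15 + 42 = 57

57


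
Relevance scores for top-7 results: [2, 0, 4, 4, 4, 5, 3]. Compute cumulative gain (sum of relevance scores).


Cumulative Gain = sum of relevance scores
Position 1: rel=2, running sum=2
Position 2: rel=0, running sum=2
Position 3: rel=4, running sum=6
Position 4: rel=4, running sum=10
Position 5: rel=4, running sum=14
Position 6: rel=5, running sum=19
Position 7: rel=3, running sum=22
CG = 22

22


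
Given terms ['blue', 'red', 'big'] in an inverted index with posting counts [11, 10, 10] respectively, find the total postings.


Summing posting list sizes:
'blue': 11 postings
'red': 10 postings
'big': 10 postings
Total = 11 + 10 + 10 = 31

31


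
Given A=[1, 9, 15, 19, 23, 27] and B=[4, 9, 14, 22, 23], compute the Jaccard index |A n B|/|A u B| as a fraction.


A intersect B = [9, 23]
|A intersect B| = 2
A union B = [1, 4, 9, 14, 15, 19, 22, 23, 27]
|A union B| = 9
Jaccard = 2/9 = 2/9

2/9


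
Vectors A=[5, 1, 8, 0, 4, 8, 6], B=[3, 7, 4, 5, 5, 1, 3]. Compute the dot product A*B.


Dot product = sum of element-wise products
A[0]*B[0] = 5*3 = 15
A[1]*B[1] = 1*7 = 7
A[2]*B[2] = 8*4 = 32
A[3]*B[3] = 0*5 = 0
A[4]*B[4] = 4*5 = 20
A[5]*B[5] = 8*1 = 8
A[6]*B[6] = 6*3 = 18
Sum = 15 + 7 + 32 + 0 + 20 + 8 + 18 = 100

100


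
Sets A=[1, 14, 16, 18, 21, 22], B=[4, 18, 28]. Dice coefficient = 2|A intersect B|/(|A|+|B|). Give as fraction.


A intersect B = [18]
|A intersect B| = 1
|A| = 6, |B| = 3
Dice = 2*1 / (6+3)
= 2 / 9 = 2/9

2/9


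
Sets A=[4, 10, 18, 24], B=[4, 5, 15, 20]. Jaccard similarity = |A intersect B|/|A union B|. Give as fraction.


A intersect B = [4]
|A intersect B| = 1
A union B = [4, 5, 10, 15, 18, 20, 24]
|A union B| = 7
Jaccard = 1/7 = 1/7

1/7


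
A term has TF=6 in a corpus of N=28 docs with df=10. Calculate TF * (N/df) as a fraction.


TF * (N/df)
= 6 * (28/10)
= 6 * 14/5
= 84/5

84/5


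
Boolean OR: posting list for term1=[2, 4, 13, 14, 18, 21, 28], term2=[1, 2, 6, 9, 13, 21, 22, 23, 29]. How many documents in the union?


Boolean OR: find union of posting lists
term1 docs: [2, 4, 13, 14, 18, 21, 28]
term2 docs: [1, 2, 6, 9, 13, 21, 22, 23, 29]
Union: [1, 2, 4, 6, 9, 13, 14, 18, 21, 22, 23, 28, 29]
|union| = 13

13


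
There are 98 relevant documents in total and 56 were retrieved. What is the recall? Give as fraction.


Recall = retrieved_relevant / total_relevant
= 56 / 98
= 56 / (56 + 42)
= 4/7

4/7


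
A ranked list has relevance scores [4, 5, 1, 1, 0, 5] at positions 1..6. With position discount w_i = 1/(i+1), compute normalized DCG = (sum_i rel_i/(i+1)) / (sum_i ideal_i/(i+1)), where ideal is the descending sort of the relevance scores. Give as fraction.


Position discount weights w_i = 1/(i+1) for i=1..6:
Weights = [1/2, 1/3, 1/4, 1/5, 1/6, 1/7]
Actual relevance: [4, 5, 1, 1, 0, 5]
DCG = 4/2 + 5/3 + 1/4 + 1/5 + 0/6 + 5/7 = 2029/420
Ideal relevance (sorted desc): [5, 5, 4, 1, 1, 0]
Ideal DCG = 5/2 + 5/3 + 4/4 + 1/5 + 1/6 + 0/7 = 83/15
nDCG = DCG / ideal_DCG = 2029/420 / 83/15 = 2029/2324

2029/2324


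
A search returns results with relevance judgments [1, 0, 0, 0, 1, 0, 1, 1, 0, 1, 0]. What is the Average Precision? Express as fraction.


Computing P@k for each relevant position:
Position 1: relevant, P@1 = 1/1 = 1
Position 2: not relevant
Position 3: not relevant
Position 4: not relevant
Position 5: relevant, P@5 = 2/5 = 2/5
Position 6: not relevant
Position 7: relevant, P@7 = 3/7 = 3/7
Position 8: relevant, P@8 = 4/8 = 1/2
Position 9: not relevant
Position 10: relevant, P@10 = 5/10 = 1/2
Position 11: not relevant
Sum of P@k = 1 + 2/5 + 3/7 + 1/2 + 1/2 = 99/35
AP = 99/35 / 5 = 99/175

99/175


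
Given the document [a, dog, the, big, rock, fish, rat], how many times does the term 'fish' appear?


Document has 7 words
Scanning for 'fish':
Found at positions: [5]
Count = 1

1


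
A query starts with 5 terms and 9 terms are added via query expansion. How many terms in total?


Original terms: 5
Expansion terms: 9
Total = 5 + 9 = 14

14


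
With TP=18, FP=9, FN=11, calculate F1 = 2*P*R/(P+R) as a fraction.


F1 = 2 * P * R / (P + R)
P = TP/(TP+FP) = 18/27 = 2/3
R = TP/(TP+FN) = 18/29 = 18/29
2 * P * R = 2 * 2/3 * 18/29 = 24/29
P + R = 2/3 + 18/29 = 112/87
F1 = 24/29 / 112/87 = 9/14

9/14


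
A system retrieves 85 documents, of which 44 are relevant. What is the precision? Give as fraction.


Precision = relevant_retrieved / total_retrieved
= 44 / 85
= 44 / (44 + 41)
= 44/85

44/85


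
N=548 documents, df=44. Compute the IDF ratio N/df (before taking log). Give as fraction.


IDF ratio = N / df
= 548 / 44
= 137/11

137/11


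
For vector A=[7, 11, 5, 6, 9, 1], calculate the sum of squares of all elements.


|A|^2 = sum of squared components
A[0]^2 = 7^2 = 49
A[1]^2 = 11^2 = 121
A[2]^2 = 5^2 = 25
A[3]^2 = 6^2 = 36
A[4]^2 = 9^2 = 81
A[5]^2 = 1^2 = 1
Sum = 49 + 121 + 25 + 36 + 81 + 1 = 313

313


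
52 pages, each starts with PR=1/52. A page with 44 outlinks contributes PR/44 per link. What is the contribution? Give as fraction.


Initial PR = 1/52 = 1/52
Outlinks = 44
Contribution per link = PR / outlinks
= 1/52 / 44
= 1/2288

1/2288


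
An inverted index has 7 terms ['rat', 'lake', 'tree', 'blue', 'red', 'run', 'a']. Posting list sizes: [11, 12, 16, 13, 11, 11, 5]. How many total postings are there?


Summing posting list sizes:
'rat': 11 postings
'lake': 12 postings
'tree': 16 postings
'blue': 13 postings
'red': 11 postings
'run': 11 postings
'a': 5 postings
Total = 11 + 12 + 16 + 13 + 11 + 11 + 5 = 79

79


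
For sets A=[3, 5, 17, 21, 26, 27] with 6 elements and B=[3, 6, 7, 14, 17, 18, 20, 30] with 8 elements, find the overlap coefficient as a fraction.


A intersect B = [3, 17]
|A intersect B| = 2
min(|A|, |B|) = min(6, 8) = 6
Overlap = 2 / 6 = 1/3

1/3


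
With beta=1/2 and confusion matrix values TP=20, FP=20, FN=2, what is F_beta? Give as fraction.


P = TP/(TP+FP) = 20/40 = 1/2
R = TP/(TP+FN) = 20/22 = 10/11
beta^2 = 1/2^2 = 1/4
(1 + beta^2) = 5/4
Numerator = (1+beta^2)*P*R = 25/44
Denominator = beta^2*P + R = 1/8 + 10/11 = 91/88
F_beta = 50/91

50/91


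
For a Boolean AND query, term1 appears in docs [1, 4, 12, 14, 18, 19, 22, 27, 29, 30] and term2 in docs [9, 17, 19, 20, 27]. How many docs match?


Boolean AND: find intersection of posting lists
term1 docs: [1, 4, 12, 14, 18, 19, 22, 27, 29, 30]
term2 docs: [9, 17, 19, 20, 27]
Intersection: [19, 27]
|intersection| = 2

2


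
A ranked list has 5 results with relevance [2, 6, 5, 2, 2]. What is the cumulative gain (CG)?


Cumulative Gain = sum of relevance scores
Position 1: rel=2, running sum=2
Position 2: rel=6, running sum=8
Position 3: rel=5, running sum=13
Position 4: rel=2, running sum=15
Position 5: rel=2, running sum=17
CG = 17

17


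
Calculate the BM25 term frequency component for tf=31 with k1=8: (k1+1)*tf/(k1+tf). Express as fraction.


BM25 TF component = (k1+1)*tf / (k1+tf)
k1 = 8, tf = 31
Numerator = (8+1)*31 = 279
Denominator = 8 + 31 = 39
= 279/39 = 93/13

93/13


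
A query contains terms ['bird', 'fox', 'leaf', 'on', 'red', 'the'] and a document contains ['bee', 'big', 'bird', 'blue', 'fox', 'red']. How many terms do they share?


Query terms: ['bird', 'fox', 'leaf', 'on', 'red', 'the']
Document terms: ['bee', 'big', 'bird', 'blue', 'fox', 'red']
Common terms: ['bird', 'fox', 'red']
Overlap count = 3

3


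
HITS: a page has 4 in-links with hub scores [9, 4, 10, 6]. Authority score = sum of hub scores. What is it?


Authority = sum of hub scores of in-linkers
In-link 1: hub score = 9
In-link 2: hub score = 4
In-link 3: hub score = 10
In-link 4: hub score = 6
Authority = 9 + 4 + 10 + 6 = 29

29


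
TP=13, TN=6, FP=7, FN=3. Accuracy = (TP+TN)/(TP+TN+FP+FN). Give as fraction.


Accuracy = (TP + TN) / (TP + TN + FP + FN)
TP + TN = 13 + 6 = 19
Total = 13 + 6 + 7 + 3 = 29
Accuracy = 19 / 29 = 19/29

19/29


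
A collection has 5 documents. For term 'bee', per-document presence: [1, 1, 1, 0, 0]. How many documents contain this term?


Checking each document for 'bee':
Doc 1: present
Doc 2: present
Doc 3: present
Doc 4: absent
Doc 5: absent
df = sum of presences = 1 + 1 + 1 + 0 + 0 = 3

3


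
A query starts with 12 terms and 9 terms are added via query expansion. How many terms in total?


Original terms: 12
Expansion terms: 9
Total = 12 + 9 = 21

21


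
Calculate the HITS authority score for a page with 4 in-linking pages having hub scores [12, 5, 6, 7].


Authority = sum of hub scores of in-linkers
In-link 1: hub score = 12
In-link 2: hub score = 5
In-link 3: hub score = 6
In-link 4: hub score = 7
Authority = 12 + 5 + 6 + 7 = 30

30


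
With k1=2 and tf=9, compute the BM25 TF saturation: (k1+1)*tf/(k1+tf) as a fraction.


BM25 TF component = (k1+1)*tf / (k1+tf)
k1 = 2, tf = 9
Numerator = (2+1)*9 = 27
Denominator = 2 + 9 = 11
= 27/11 = 27/11

27/11


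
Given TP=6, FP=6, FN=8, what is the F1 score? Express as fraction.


F1 = 2 * P * R / (P + R)
P = TP/(TP+FP) = 6/12 = 1/2
R = TP/(TP+FN) = 6/14 = 3/7
2 * P * R = 2 * 1/2 * 3/7 = 3/7
P + R = 1/2 + 3/7 = 13/14
F1 = 3/7 / 13/14 = 6/13

6/13


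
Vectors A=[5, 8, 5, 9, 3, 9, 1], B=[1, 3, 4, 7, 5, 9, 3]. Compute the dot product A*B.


Dot product = sum of element-wise products
A[0]*B[0] = 5*1 = 5
A[1]*B[1] = 8*3 = 24
A[2]*B[2] = 5*4 = 20
A[3]*B[3] = 9*7 = 63
A[4]*B[4] = 3*5 = 15
A[5]*B[5] = 9*9 = 81
A[6]*B[6] = 1*3 = 3
Sum = 5 + 24 + 20 + 63 + 15 + 81 + 3 = 211

211


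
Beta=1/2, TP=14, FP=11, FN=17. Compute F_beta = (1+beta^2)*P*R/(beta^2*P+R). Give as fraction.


P = TP/(TP+FP) = 14/25 = 14/25
R = TP/(TP+FN) = 14/31 = 14/31
beta^2 = 1/2^2 = 1/4
(1 + beta^2) = 5/4
Numerator = (1+beta^2)*P*R = 49/155
Denominator = beta^2*P + R = 7/50 + 14/31 = 917/1550
F_beta = 70/131

70/131


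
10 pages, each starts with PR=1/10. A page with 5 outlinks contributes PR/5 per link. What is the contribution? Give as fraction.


Initial PR = 1/10 = 1/10
Outlinks = 5
Contribution per link = PR / outlinks
= 1/10 / 5
= 1/50

1/50


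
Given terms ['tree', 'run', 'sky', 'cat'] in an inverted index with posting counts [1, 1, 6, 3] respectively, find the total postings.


Summing posting list sizes:
'tree': 1 postings
'run': 1 postings
'sky': 6 postings
'cat': 3 postings
Total = 1 + 1 + 6 + 3 = 11

11


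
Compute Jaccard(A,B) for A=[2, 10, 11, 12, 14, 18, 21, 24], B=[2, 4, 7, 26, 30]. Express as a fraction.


A intersect B = [2]
|A intersect B| = 1
A union B = [2, 4, 7, 10, 11, 12, 14, 18, 21, 24, 26, 30]
|A union B| = 12
Jaccard = 1/12 = 1/12

1/12


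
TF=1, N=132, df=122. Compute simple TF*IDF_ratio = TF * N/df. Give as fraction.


TF * (N/df)
= 1 * (132/122)
= 1 * 66/61
= 66/61

66/61


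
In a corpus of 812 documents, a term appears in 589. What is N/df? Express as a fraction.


IDF ratio = N / df
= 812 / 589
= 812/589

812/589


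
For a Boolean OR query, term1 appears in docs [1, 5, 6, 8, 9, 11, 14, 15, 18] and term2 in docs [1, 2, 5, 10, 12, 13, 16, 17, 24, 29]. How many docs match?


Boolean OR: find union of posting lists
term1 docs: [1, 5, 6, 8, 9, 11, 14, 15, 18]
term2 docs: [1, 2, 5, 10, 12, 13, 16, 17, 24, 29]
Union: [1, 2, 5, 6, 8, 9, 10, 11, 12, 13, 14, 15, 16, 17, 18, 24, 29]
|union| = 17

17


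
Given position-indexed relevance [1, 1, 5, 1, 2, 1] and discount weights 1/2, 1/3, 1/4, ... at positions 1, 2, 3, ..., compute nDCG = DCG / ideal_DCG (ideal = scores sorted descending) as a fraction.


Position discount weights w_i = 1/(i+1) for i=1..6:
Weights = [1/2, 1/3, 1/4, 1/5, 1/6, 1/7]
Actual relevance: [1, 1, 5, 1, 2, 1]
DCG = 1/2 + 1/3 + 5/4 + 1/5 + 2/6 + 1/7 = 1159/420
Ideal relevance (sorted desc): [5, 2, 1, 1, 1, 1]
Ideal DCG = 5/2 + 2/3 + 1/4 + 1/5 + 1/6 + 1/7 = 1649/420
nDCG = DCG / ideal_DCG = 1159/420 / 1649/420 = 1159/1649

1159/1649
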